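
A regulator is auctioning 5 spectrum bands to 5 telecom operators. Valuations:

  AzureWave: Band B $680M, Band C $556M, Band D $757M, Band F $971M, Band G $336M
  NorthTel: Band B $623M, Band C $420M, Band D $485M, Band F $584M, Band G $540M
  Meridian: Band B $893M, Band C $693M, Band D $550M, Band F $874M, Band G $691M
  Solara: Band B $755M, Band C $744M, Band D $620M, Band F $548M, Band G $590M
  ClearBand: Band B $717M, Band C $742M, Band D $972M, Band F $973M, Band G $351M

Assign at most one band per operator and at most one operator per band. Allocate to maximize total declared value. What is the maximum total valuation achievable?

Maximum total: $4120M

Optimal: AzureWave→Band F ($971M), NorthTel→Band G ($540M), Meridian→Band B ($893M), Solara→Band C ($744M), ClearBand→Band D ($972M) — total 971+540+893+744+972 = $4120M.
Row-greedy (each operator in turn takes its best remaining band) gives $3258M, worse by 862.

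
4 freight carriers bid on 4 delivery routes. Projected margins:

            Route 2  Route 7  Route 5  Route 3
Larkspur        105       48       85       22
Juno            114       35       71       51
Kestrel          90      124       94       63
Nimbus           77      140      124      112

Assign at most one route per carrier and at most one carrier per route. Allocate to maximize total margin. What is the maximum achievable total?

Optimal: Larkspur→Route 5 ($85k), Juno→Route 2 ($114k), Kestrel→Route 7 ($124k), Nimbus→Route 3 ($112k) — total 85+114+124+112 = $435k.
Row-greedy (each carrier in turn takes its best remaining route) gives $412k, worse by 23.
Next-best assignment: Larkspur→Route 2, Juno→Route 5, Kestrel→Route 7, Nimbus→Route 3 = $412k.
Swapping Juno↔Larkspur (Juno→Route 5 $71k, Larkspur→Route 2 $105k) loses 23.
No other one-to-one assignment exceeds $435k.

Max total: $435k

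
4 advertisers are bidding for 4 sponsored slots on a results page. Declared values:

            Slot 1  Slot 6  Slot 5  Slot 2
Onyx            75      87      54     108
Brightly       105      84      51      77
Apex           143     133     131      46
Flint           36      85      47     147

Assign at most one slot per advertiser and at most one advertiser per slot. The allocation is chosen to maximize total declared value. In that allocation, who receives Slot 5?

Apex receives Slot 5.

Optimal: Onyx→Slot 6 ($87), Brightly→Slot 1 ($105), Apex→Slot 5 ($131), Flint→Slot 2 ($147) — total 87+105+131+147 = $470.
Column-greedy (each slot in turn goes to its best remaining advertiser) gives $428, worse by 42.
No other one-to-one assignment exceeds $470.
Apex's own top slot is Slot 1 ($143), but forcing Apex→Slot 1 and reassigning the rest optimally gives only $428 — worse by 42.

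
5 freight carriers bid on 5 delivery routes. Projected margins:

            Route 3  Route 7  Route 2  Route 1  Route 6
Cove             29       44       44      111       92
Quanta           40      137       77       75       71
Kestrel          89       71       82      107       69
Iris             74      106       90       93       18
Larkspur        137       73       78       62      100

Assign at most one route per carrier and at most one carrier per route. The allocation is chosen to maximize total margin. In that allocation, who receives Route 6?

Cove receives Route 6.

Treat this as an assignment problem: match each carrier to one route.
Optimal: Cove→Route 6 ($92k), Quanta→Route 7 ($137k), Kestrel→Route 1 ($107k), Iris→Route 2 ($90k), Larkspur→Route 3 ($137k) — total 92+137+107+90+137 = $563k.
Column-greedy (each route in turn goes to its best remaining carrier) gives $544k, worse by 19.
Swapping Kestrel↔Cove (Kestrel→Route 6 $69k, Cove→Route 1 $111k) loses 19.
Cove's own top route is Route 1 ($111k), but forcing Cove→Route 1 and reassigning the rest optimally gives only $544k — worse by 19.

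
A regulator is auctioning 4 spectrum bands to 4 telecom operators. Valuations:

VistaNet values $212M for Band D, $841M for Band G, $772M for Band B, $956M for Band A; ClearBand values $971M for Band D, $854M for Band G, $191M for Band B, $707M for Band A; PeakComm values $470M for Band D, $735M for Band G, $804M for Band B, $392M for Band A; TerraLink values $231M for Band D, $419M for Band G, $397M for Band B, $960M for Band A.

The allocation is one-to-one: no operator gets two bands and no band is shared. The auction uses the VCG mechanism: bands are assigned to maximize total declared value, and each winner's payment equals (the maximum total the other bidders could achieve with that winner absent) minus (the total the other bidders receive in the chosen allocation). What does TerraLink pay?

TerraLink pays $115M.

Efficient allocation: VistaNet→Band G ($841M), ClearBand→Band D ($971M), PeakComm→Band B ($804M), TerraLink→Band A ($960M); total welfare W = $3576M.
TerraLink receives Band A at value $960M, so the others get W − 960 = $2616M.
Without TerraLink: best allocation of the remaining 3 bidders over all 4 bands is VistaNet→Band A ($956M), ClearBand→Band D ($971M), PeakComm→Band B ($804M), total $2731M.
VCG payment = (others' best without TerraLink) − (others' welfare with TerraLink) = 2731 − 2616 = $115M.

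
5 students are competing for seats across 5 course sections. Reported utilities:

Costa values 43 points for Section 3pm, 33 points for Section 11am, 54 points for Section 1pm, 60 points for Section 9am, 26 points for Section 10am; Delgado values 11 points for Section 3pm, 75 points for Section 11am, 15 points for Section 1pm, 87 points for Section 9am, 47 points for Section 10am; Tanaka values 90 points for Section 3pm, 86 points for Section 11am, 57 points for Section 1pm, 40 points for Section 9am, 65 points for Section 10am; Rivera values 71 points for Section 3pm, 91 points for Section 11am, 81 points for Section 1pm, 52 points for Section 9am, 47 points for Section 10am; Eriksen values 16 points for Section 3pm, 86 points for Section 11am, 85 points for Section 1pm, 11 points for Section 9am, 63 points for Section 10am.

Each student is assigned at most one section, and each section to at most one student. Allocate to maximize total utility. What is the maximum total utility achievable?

Maximum total: 385 points

Optimal: Costa→Section 1pm (54 points), Delgado→Section 9am (87 points), Tanaka→Section 3pm (90 points), Rivera→Section 11am (91 points), Eriksen→Section 10am (63 points) — total 54+87+90+91+63 = 385 points.
Row-greedy (each student in turn takes its best remaining section) gives 369 points, worse by 16.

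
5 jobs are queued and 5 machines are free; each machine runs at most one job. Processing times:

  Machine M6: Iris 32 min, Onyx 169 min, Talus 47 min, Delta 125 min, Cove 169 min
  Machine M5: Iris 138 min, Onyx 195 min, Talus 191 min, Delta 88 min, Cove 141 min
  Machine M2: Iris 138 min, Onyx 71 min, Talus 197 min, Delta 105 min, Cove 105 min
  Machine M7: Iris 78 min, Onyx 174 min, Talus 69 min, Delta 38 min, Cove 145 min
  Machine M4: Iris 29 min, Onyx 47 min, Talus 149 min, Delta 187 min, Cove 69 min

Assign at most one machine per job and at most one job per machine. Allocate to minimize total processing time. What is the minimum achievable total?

This is the linear assignment problem.
Optimal: Iris→Machine M4 (29 min), Onyx→Machine M2 (71 min), Talus→Machine M6 (47 min), Delta→Machine M7 (38 min), Cove→Machine M5 (141 min) — total 29+71+47+38+141 = 326 min.
Column-greedy (each machine in turn goes to its cheapest remaining job) gives 329 min, worse by 3.
Swapping Iris↔Talus (Iris→Machine M6 32 min, Talus→Machine M4 149 min) adds 105.
No other one-to-one assignment undercuts 326 min.

Minimum total: 326 min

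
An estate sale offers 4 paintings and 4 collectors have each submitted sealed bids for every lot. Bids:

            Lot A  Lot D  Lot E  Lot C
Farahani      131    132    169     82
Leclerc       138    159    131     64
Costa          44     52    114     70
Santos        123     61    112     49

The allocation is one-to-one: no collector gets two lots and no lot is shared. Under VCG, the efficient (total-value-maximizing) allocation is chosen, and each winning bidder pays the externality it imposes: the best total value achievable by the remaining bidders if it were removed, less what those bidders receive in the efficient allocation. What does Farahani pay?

Farahani pays $44.

Efficient allocation: Farahani→Lot E ($169), Leclerc→Lot D ($159), Costa→Lot C ($70), Santos→Lot A ($123); total welfare W = $521.
Farahani receives Lot E at value $169, so the others get W − 169 = $352.
Without Farahani: best allocation of the remaining 3 bidders over all 4 lots is Leclerc→Lot D ($159), Costa→Lot E ($114), Santos→Lot A ($123), total $396.
VCG payment = (others' best without Farahani) − (others' welfare with Farahani) = 396 − 352 = $44.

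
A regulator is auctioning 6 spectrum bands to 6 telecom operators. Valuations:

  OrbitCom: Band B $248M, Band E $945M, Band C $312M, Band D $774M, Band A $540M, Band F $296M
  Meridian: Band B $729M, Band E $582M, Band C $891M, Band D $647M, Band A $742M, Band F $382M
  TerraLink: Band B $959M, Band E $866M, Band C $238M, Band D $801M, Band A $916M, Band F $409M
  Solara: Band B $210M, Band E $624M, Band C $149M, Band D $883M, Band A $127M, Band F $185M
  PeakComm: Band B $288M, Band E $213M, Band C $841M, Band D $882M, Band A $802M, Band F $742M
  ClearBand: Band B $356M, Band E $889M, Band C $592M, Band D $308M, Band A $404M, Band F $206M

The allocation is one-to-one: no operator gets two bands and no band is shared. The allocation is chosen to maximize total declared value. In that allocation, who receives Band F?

This is the linear assignment problem.
Optimal: OrbitCom→Band A ($540M), Meridian→Band C ($891M), TerraLink→Band B ($959M), Solara→Band D ($883M), PeakComm→Band F ($742M), ClearBand→Band E ($889M) — total 540+891+959+883+742+889 = $4904M.
Max-entry greedy (repeatedly take the single best remaining cell) gives $4686M, worse by 218.
PeakComm's own top band is Band D ($882M), but forcing PeakComm→Band D and reassigning the rest optimally gives only $4346M — worse by 558.

PeakComm receives Band F.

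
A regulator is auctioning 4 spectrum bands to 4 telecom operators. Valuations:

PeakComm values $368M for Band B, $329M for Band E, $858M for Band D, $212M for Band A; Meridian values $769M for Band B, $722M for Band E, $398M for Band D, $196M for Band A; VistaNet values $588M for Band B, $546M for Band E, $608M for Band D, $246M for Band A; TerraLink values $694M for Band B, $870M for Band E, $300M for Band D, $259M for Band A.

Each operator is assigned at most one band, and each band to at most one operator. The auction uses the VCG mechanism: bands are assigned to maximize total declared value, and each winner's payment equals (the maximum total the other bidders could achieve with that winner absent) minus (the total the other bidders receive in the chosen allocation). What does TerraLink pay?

TerraLink pays $300M.

Efficient allocation: PeakComm→Band D ($858M), Meridian→Band B ($769M), VistaNet→Band A ($246M), TerraLink→Band E ($870M); total welfare W = $2743M.
TerraLink receives Band E at value $870M, so the others get W − 870 = $1873M.
Without TerraLink: best allocation of the remaining 3 bidders over all 4 bands is PeakComm→Band D ($858M), Meridian→Band B ($769M), VistaNet→Band E ($546M), total $2173M.
VCG payment = (others' best without TerraLink) − (others' welfare with TerraLink) = 2173 − 1873 = $300M.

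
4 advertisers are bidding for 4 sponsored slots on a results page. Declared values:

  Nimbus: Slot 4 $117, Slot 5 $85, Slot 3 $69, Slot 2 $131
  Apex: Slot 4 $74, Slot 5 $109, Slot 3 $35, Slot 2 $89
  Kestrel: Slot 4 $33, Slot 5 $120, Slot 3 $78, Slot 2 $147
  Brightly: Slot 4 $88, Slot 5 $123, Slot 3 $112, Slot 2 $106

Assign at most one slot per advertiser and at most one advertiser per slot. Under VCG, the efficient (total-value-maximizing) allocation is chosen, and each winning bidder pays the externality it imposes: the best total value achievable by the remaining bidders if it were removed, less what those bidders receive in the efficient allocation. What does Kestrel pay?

Kestrel pays $14.

Efficient allocation: Nimbus→Slot 4 ($117), Apex→Slot 5 ($109), Kestrel→Slot 2 ($147), Brightly→Slot 3 ($112); total welfare W = $485.
Kestrel receives Slot 2 at value $147, so the others get W − 147 = $338.
Without Kestrel: best allocation of the remaining 3 bidders over all 4 slots is Nimbus→Slot 2 ($131), Apex→Slot 5 ($109), Brightly→Slot 3 ($112), total $352.
VCG payment = (others' best without Kestrel) − (others' welfare with Kestrel) = 352 − 338 = $14.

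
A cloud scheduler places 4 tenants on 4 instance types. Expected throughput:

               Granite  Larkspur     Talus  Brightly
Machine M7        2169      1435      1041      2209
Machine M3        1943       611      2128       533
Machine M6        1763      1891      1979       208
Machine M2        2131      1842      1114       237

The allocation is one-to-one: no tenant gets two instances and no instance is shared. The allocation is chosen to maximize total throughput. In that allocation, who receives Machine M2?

Granite receives Machine M2.

This is the linear assignment problem.
Optimal: Granite→Machine M2 (2131 ops/s), Larkspur→Machine M6 (1891 ops/s), Talus→Machine M3 (2128 ops/s), Brightly→Machine M7 (2209 ops/s) — total 2131+1891+2128+2209 = 8359 ops/s.
Next-best assignment: Granite→Machine M3, Larkspur→Machine M2, Talus→Machine M6, Brightly→Machine M7 = 7973 ops/s.
Granite's own top instance is Machine M7 (2169 ops/s), but forcing Granite→Machine M7 and reassigning the rest optimally gives only 6523 ops/s — worse by 1836.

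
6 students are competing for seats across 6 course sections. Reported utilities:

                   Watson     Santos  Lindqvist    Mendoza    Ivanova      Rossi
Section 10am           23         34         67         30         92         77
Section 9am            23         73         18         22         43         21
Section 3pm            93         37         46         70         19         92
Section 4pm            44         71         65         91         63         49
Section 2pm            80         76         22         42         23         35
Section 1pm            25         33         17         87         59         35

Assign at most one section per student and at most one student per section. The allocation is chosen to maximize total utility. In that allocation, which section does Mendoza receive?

This is the linear assignment problem.
Optimal: Watson→Section 2pm (80 points), Santos→Section 9am (73 points), Lindqvist→Section 4pm (65 points), Mendoza→Section 1pm (87 points), Ivanova→Section 10am (92 points), Rossi→Section 3pm (92 points) — total 80+73+65+87+92+92 = 489 points.
Max-entry greedy (repeatedly take the single best remaining cell) gives 405 points, worse by 84.
Next-best assignment: Watson→Section 2pm, Santos→Section 9am, Lindqvist→Section 10am, Mendoza→Section 4pm, Ivanova→Section 1pm, Rossi→Section 3pm = 462 points.
Every other assignment is strictly worse.
Mendoza's own top section is Section 4pm (91 points), but forcing Mendoza→Section 4pm and reassigning the rest optimally gives only 462 points — worse by 27.

Mendoza receives Section 1pm.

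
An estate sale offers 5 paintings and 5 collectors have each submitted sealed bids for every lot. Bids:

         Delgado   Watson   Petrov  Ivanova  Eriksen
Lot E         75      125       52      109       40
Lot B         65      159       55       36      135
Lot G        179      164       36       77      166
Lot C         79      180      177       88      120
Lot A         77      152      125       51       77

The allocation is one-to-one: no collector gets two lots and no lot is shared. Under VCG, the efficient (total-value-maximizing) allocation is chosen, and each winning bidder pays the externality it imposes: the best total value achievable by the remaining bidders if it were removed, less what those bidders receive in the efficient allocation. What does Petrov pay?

Petrov pays $28.

Efficient allocation: Delgado→Lot G ($179), Watson→Lot A ($152), Petrov→Lot C ($177), Ivanova→Lot E ($109), Eriksen→Lot B ($135); total welfare W = $752.
Petrov receives Lot C at value $177, so the others get W − 177 = $575.
Without Petrov: best allocation of the remaining 4 bidders over all 5 lots is Delgado→Lot G ($179), Watson→Lot C ($180), Ivanova→Lot E ($109), Eriksen→Lot B ($135), total $603.
VCG payment = (others' best without Petrov) − (others' welfare with Petrov) = 603 − 575 = $28.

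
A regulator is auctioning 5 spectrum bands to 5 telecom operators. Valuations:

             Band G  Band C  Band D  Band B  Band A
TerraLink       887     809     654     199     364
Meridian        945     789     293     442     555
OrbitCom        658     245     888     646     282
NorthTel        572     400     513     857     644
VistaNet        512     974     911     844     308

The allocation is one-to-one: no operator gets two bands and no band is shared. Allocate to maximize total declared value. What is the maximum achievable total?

Optimal: TerraLink→Band G ($887M), Meridian→Band A ($555M), OrbitCom→Band D ($888M), NorthTel→Band B ($857M), VistaNet→Band C ($974M) — total 887+555+888+857+974 = $4161M.
Row-greedy (each operator in turn takes its best remaining band) gives $3729M, worse by 432.
Next-best assignment: TerraLink→Band C, Meridian→Band G, OrbitCom→Band D, NorthTel→Band A, VistaNet→Band B = $4130M.
No other one-to-one assignment exceeds $4161M.

Maximum total: $4161M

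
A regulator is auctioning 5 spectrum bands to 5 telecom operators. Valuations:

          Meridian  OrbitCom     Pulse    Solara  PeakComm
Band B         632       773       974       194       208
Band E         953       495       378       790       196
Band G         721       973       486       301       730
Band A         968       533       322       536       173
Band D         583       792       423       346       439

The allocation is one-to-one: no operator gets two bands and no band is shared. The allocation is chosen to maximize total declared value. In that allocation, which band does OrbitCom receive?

OrbitCom receives Band D.

This is a one-to-one assignment (maximum-weight bipartite matching).
Optimal: Meridian→Band A ($968M), OrbitCom→Band D ($792M), Pulse→Band B ($974M), Solara→Band E ($790M), PeakComm→Band G ($730M) — total 968+792+974+790+730 = $4254M.
Max-entry greedy (repeatedly take the single best remaining cell) gives $4144M, worse by 110.
OrbitCom's own top band is Band G ($973M), but forcing OrbitCom→Band G and reassigning the rest optimally gives only $4144M — worse by 110.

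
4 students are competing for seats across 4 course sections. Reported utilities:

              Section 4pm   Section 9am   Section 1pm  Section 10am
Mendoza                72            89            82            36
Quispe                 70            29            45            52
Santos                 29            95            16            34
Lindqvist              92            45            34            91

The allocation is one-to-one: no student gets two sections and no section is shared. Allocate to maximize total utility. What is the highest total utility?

This is a one-to-one assignment (maximum-weight bipartite matching).
Optimal: Mendoza→Section 1pm (82 points), Quispe→Section 4pm (70 points), Santos→Section 9am (95 points), Lindqvist→Section 10am (91 points) — total 82+70+95+91 = 338 points.
Max-entry greedy (repeatedly take the single best remaining cell) gives 321 points, worse by 17.
Next-best assignment: Mendoza→Section 1pm, Quispe→Section 10am, Santos→Section 9am, Lindqvist→Section 4pm = 321 points.

Maximum total: 338 points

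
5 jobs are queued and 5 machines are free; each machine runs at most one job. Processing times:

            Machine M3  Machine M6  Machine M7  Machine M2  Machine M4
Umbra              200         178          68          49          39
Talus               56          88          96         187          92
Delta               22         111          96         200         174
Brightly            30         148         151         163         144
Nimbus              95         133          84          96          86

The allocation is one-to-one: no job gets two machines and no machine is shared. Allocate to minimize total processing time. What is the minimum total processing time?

Optimal: Umbra→Machine M2 (49 min), Talus→Machine M6 (88 min), Delta→Machine M7 (96 min), Brightly→Machine M3 (30 min), Nimbus→Machine M4 (86 min) — total 49+88+96+30+86 = 349 min.
Min-entry greedy (repeatedly take the single cheapest remaining cell) gives 396 min, worse by 47.

Minimum total: 349 min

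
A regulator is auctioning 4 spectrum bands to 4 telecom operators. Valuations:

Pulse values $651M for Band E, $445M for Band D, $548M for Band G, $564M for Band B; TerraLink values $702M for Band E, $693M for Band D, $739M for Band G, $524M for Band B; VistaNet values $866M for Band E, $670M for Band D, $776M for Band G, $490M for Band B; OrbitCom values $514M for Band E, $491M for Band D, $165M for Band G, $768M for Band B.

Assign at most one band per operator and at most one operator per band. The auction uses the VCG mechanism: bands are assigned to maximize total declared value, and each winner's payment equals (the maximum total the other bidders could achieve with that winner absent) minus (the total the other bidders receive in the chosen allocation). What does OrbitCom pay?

OrbitCom pays $49M.

Efficient allocation: Pulse→Band E ($651M), TerraLink→Band D ($693M), VistaNet→Band G ($776M), OrbitCom→Band B ($768M); total welfare W = $2888M.
OrbitCom receives Band B at value $768M, so the others get W − 768 = $2120M.
Without OrbitCom: best allocation of the remaining 3 bidders over all 4 bands is Pulse→Band B ($564M), TerraLink→Band G ($739M), VistaNet→Band E ($866M), total $2169M.
VCG payment = (others' best without OrbitCom) − (others' welfare with OrbitCom) = 2169 − 2120 = $49M.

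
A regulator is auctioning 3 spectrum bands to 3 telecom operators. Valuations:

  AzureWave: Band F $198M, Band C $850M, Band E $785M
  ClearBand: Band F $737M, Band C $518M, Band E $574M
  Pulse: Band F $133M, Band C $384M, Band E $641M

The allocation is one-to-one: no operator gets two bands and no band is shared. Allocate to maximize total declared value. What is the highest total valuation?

Optimal: AzureWave→Band C ($850M), ClearBand→Band F ($737M), Pulse→Band E ($641M) — total 850+737+641 = $2228M.

Maximum total: $2228M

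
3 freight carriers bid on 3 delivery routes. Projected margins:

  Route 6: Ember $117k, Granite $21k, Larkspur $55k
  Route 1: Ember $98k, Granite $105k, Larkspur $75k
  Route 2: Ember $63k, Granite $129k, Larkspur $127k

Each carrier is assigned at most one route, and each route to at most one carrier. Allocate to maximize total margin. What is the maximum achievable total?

Optimal: Ember→Route 6 ($117k), Granite→Route 1 ($105k), Larkspur→Route 2 ($127k) — total 117+105+127 = $349k.
Max-entry greedy (repeatedly take the single best remaining cell) gives $321k, worse by 28.

Max total: $349k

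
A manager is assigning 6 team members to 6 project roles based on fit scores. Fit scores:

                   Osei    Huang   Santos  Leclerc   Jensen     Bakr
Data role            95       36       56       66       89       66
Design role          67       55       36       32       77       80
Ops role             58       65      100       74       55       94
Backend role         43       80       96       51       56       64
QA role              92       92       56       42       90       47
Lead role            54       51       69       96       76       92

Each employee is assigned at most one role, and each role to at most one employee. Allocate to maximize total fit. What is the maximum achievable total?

Maximum total: 550 pts

Optimal: Osei→Data role (95 pts), Huang→QA role (92 pts), Santos→Backend role (96 pts), Leclerc→Lead role (96 pts), Jensen→Design role (77 pts), Bakr→Ops role (94 pts) — total 95+92+96+96+77+94 = 550 pts.
Column-greedy (each role in turn goes to its best remaining employee) gives 541 pts, worse by 9.
Next-best assignment: Osei→Data role, Huang→Backend role, Santos→Ops role, Leclerc→Lead role, Jensen→QA role, Bakr→Design role = 541 pts.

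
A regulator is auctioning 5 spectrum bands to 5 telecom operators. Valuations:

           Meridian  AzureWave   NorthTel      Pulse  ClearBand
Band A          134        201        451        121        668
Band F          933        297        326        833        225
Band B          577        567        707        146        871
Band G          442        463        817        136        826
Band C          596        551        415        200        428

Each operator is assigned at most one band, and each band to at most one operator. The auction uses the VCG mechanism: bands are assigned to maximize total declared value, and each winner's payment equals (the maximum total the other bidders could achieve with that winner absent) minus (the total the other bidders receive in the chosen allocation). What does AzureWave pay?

AzureWave pays $203M.

Efficient allocation: Meridian→Band C ($596M), AzureWave→Band B ($567M), NorthTel→Band G ($817M), Pulse→Band F ($833M), ClearBand→Band A ($668M); total welfare W = $3481M.
AzureWave receives Band B at value $567M, so the others get W − 567 = $2914M.
Without AzureWave: best allocation of the remaining 4 bidders over all 5 bands is Meridian→Band C ($596M), NorthTel→Band G ($817M), Pulse→Band F ($833M), ClearBand→Band B ($871M), total $3117M.
VCG payment = (others' best without AzureWave) − (others' welfare with AzureWave) = 3117 − 2914 = $203M.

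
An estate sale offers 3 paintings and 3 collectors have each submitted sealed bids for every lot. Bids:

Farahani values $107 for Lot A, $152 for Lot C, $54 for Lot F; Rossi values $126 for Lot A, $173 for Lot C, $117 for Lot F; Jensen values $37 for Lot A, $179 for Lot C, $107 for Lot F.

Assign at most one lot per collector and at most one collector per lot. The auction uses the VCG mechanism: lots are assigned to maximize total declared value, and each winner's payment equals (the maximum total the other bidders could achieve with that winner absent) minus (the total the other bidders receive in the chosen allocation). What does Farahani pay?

Efficient allocation: Farahani→Lot A ($107), Rossi→Lot F ($117), Jensen→Lot C ($179); total welfare W = $403.
Farahani receives Lot A at value $107, so the others get W − 107 = $296.
Without Farahani: best allocation of the remaining 2 bidders over all 3 lots is Rossi→Lot A ($126), Jensen→Lot C ($179), total $305.
VCG payment = (others' best without Farahani) − (others' welfare with Farahani) = 305 − 296 = $9.

Farahani pays $9.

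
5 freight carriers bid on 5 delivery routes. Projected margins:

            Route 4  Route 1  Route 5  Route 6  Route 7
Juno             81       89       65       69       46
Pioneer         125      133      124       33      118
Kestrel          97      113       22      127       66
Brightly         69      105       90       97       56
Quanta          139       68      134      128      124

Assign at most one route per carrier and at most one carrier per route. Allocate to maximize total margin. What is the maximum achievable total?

Optimal: Juno→Route 4 ($81k), Pioneer→Route 7 ($118k), Kestrel→Route 6 ($127k), Brightly→Route 1 ($105k), Quanta→Route 5 ($134k) — total 81+118+127+105+134 = $565k.
Swapping Kestrel↔Juno (Kestrel→Route 4 $97k, Juno→Route 6 $69k) loses 42.

Max total: $565k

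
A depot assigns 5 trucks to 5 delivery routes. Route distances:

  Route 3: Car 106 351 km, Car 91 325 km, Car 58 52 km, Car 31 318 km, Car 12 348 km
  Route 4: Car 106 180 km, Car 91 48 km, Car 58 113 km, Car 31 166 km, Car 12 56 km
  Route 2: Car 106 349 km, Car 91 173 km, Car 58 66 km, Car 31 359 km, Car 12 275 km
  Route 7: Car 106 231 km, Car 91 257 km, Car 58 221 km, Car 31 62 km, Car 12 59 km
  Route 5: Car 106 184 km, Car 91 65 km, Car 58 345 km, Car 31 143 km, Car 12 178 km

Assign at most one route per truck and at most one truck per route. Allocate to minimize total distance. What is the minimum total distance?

Minimum total: 527 km

This is the linear assignment problem.
Optimal: Car 106→Route 5 (184 km), Car 91→Route 2 (173 km), Car 58→Route 3 (52 km), Car 31→Route 7 (62 km), Car 12→Route 4 (56 km) — total 184+173+52+62+56 = 527 km.
Checked against all permutations: 527 km is optimal.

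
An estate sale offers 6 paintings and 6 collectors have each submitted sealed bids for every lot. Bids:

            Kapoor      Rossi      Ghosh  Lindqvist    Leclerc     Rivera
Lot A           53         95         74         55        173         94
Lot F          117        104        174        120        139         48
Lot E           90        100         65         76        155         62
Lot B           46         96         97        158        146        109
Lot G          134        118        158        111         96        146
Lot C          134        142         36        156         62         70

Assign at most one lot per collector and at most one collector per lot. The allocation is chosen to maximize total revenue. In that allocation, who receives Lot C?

Kapoor receives Lot C.

Optimal: Kapoor→Lot C ($134), Rossi→Lot E ($100), Ghosh→Lot F ($174), Lindqvist→Lot B ($158), Leclerc→Lot A ($173), Rivera→Lot G ($146) — total 134+100+174+158+173+146 = $885.
Max-entry greedy (repeatedly take the single best remaining cell) gives $883, worse by 2.
Next-best assignment: Kapoor→Lot E, Rossi→Lot C, Ghosh→Lot F, Lindqvist→Lot B, Leclerc→Lot A, Rivera→Lot G = $883.
No other one-to-one assignment exceeds $885.
Kapoor's own top lot is Lot G ($134), but forcing Kapoor→Lot G and reassigning the rest optimally gives only $857 — worse by 28.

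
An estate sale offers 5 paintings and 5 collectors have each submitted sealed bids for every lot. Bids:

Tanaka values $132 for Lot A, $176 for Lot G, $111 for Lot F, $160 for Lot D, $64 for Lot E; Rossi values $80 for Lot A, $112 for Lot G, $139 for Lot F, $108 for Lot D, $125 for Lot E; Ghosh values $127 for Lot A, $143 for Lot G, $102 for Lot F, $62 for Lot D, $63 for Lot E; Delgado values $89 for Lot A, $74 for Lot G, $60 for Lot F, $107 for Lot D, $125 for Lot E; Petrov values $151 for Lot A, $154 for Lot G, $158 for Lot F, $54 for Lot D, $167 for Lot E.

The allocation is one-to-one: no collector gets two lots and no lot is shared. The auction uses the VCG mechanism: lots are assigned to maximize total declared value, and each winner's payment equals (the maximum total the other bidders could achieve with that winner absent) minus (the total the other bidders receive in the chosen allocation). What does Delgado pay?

Delgado pays $16.

Efficient allocation: Tanaka→Lot D ($160), Rossi→Lot F ($139), Ghosh→Lot G ($143), Delgado→Lot E ($125), Petrov→Lot A ($151); total welfare W = $718.
Delgado receives Lot E at value $125, so the others get W − 125 = $593.
Without Delgado: best allocation of the remaining 4 bidders over all 5 lots is Tanaka→Lot G ($176), Rossi→Lot F ($139), Ghosh→Lot A ($127), Petrov→Lot E ($167), total $609.
VCG payment = (others' best without Delgado) − (others' welfare with Delgado) = 609 − 593 = $16.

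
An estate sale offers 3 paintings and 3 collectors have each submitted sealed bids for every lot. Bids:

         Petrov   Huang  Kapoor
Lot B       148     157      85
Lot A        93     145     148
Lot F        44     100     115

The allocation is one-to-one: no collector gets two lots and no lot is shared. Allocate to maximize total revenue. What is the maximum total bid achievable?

Max total: $408

Treat this as an assignment problem: match each collector to one lot.
Optimal: Petrov→Lot B ($148), Huang→Lot A ($145), Kapoor→Lot F ($115) — total 148+145+115 = $408.
Column-greedy (each lot in turn goes to its best remaining collector) gives $349, worse by 59.
Next-best assignment: Petrov→Lot B, Huang→Lot F, Kapoor→Lot A = $396.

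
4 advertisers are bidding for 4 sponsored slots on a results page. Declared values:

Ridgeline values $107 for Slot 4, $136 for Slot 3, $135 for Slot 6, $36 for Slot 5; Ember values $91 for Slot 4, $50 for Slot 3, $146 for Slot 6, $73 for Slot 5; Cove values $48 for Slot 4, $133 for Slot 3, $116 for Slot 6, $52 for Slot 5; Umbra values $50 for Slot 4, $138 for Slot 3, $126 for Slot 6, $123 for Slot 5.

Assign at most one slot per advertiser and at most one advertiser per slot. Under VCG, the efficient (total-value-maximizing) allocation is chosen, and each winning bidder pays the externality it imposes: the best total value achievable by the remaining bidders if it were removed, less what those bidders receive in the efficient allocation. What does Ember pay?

Ember pays $28.

Efficient allocation: Ridgeline→Slot 4 ($107), Ember→Slot 6 ($146), Cove→Slot 3 ($133), Umbra→Slot 5 ($123); total welfare W = $509.
Ember receives Slot 6 at value $146, so the others get W − 146 = $363.
Without Ember: best allocation of the remaining 3 bidders over all 4 slots is Ridgeline→Slot 6 ($135), Cove→Slot 3 ($133), Umbra→Slot 5 ($123), total $391.
VCG payment = (others' best without Ember) − (others' welfare with Ember) = 391 − 363 = $28.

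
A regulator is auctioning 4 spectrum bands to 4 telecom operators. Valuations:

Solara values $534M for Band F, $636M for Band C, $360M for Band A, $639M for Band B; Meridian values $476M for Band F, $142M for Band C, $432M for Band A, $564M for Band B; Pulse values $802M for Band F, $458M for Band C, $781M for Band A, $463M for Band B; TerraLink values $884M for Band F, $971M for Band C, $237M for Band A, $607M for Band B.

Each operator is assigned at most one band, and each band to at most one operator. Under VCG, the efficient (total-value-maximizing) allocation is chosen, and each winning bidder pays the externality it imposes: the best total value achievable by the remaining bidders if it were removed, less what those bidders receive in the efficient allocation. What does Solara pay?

Efficient allocation: Solara→Band B ($639M), Meridian→Band F ($476M), Pulse→Band A ($781M), TerraLink→Band C ($971M); total welfare W = $2867M.
Solara receives Band B at value $639M, so the others get W − 639 = $2228M.
Without Solara: best allocation of the remaining 3 bidders over all 4 bands is Meridian→Band B ($564M), Pulse→Band F ($802M), TerraLink→Band C ($971M), total $2337M.
VCG payment = (others' best without Solara) − (others' welfare with Solara) = 2337 − 2228 = $109M.

Solara pays $109M.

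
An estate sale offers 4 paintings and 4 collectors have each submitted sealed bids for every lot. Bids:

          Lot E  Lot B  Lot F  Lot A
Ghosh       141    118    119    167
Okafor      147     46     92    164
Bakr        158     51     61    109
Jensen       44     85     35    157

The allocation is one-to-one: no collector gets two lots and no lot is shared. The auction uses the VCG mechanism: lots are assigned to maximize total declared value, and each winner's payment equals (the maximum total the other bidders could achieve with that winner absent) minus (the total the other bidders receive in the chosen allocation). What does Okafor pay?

Efficient allocation: Ghosh→Lot F ($119), Okafor→Lot A ($164), Bakr→Lot E ($158), Jensen→Lot B ($85); total welfare W = $526.
Okafor receives Lot A at value $164, so the others get W − 164 = $362.
Without Okafor: best allocation of the remaining 3 bidders over all 4 lots is Ghosh→Lot F ($119), Bakr→Lot E ($158), Jensen→Lot A ($157), total $434.
VCG payment = (others' best without Okafor) − (others' welfare with Okafor) = 434 − 362 = $72.

Okafor pays $72.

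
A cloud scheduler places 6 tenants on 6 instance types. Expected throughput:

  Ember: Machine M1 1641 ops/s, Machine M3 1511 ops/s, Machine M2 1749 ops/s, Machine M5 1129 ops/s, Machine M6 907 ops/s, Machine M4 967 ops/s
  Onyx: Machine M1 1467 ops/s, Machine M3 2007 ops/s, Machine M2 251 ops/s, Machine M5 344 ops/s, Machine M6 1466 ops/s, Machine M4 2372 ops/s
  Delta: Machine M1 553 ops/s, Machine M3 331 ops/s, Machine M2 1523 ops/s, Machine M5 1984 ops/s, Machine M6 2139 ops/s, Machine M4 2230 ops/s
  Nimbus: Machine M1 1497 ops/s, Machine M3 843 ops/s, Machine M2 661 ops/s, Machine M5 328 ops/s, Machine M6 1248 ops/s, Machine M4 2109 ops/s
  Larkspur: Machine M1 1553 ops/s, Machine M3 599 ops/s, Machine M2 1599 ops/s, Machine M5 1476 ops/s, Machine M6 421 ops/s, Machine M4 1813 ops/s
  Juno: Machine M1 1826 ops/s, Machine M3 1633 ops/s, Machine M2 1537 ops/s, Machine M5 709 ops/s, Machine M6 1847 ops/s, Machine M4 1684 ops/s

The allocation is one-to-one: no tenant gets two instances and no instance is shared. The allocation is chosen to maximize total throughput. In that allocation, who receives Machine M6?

Optimal: Ember→Machine M2 (1749 ops/s), Onyx→Machine M3 (2007 ops/s), Delta→Machine M6 (2139 ops/s), Nimbus→Machine M4 (2109 ops/s), Larkspur→Machine M5 (1476 ops/s), Juno→Machine M1 (1826 ops/s) — total 1749+2007+2139+2109+1476+1826 = 11306 ops/s.
Max-entry greedy (repeatedly take the single best remaining cell) gives 10405 ops/s, worse by 901.
Swapping Larkspur↔Nimbus (Larkspur→Machine M4 1813 ops/s, Nimbus→Machine M5 328 ops/s) loses 1444.
Delta's own top instance is Machine M4 (2230 ops/s), but forcing Delta→Machine M4 and reassigning the rest optimally gives only 10806 ops/s — worse by 500.

Delta receives Machine M6.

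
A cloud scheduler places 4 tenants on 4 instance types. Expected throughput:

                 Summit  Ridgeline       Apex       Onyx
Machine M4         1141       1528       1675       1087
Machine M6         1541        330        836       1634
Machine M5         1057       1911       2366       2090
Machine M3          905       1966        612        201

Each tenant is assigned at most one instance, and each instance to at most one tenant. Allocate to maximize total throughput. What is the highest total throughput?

Maximum total: 7272 ops/s

Optimal: Summit→Machine M6 (1541 ops/s), Ridgeline→Machine M3 (1966 ops/s), Apex→Machine M4 (1675 ops/s), Onyx→Machine M5 (2090 ops/s) — total 1541+1966+1675+2090 = 7272 ops/s.
Column-greedy (each instance in turn goes to its best remaining tenant) gives 6125 ops/s, worse by 1147.
Next-best assignment: Summit→Machine M4, Ridgeline→Machine M3, Apex→Machine M5, Onyx→Machine M6 = 7107 ops/s.
Swapping Apex↔Ridgeline (Apex→Machine M3 612 ops/s, Ridgeline→Machine M4 1528 ops/s) loses 1501.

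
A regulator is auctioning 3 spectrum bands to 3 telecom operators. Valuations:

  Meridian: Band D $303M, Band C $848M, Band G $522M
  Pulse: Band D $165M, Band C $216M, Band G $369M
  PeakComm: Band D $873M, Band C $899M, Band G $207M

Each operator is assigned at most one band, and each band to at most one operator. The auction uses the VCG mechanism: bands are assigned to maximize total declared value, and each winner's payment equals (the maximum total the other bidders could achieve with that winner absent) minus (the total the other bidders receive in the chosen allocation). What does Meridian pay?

Efficient allocation: Meridian→Band C ($848M), Pulse→Band G ($369M), PeakComm→Band D ($873M); total welfare W = $2090M.
Meridian receives Band C at value $848M, so the others get W − 848 = $1242M.
Without Meridian: best allocation of the remaining 2 bidders over all 3 bands is Pulse→Band G ($369M), PeakComm→Band C ($899M), total $1268M.
VCG payment = (others' best without Meridian) − (others' welfare with Meridian) = 1268 − 1242 = $26M.

Meridian pays $26M.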